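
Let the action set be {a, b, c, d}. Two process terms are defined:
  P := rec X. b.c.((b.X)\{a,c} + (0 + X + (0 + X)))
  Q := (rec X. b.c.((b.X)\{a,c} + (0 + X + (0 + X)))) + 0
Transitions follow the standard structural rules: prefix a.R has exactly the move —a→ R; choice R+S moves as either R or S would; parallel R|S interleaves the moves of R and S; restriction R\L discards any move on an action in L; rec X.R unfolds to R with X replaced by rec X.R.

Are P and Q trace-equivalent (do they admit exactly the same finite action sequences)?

Reachable graph of P (5 states):
  s0 = rec X. b.c.((b.X)\{a,c} + (0 + X + (0 + X))) :: =b=> s1
  s1 = c.((b.(rec X. b.c.((b.X)\{a,c} + (0 + X + (0 + X)))))\{a,c} + (0 + (rec X. b.c.((b.X)\{a,c} + (0 + X + (0 + X)))) + (0 + (rec X. b.c.((b.X)\{a,c} + (0 + X + (0 + X))))))) :: =c=> s2
  s2 = (b.(rec X. b.c.((b.X)\{a,c} + (0 + X + (0 + X)))))\{a,c} + (0 + (rec X. b.c.((b.X)\{a,c} + (0 + X + (0 + X)))) + (0 + (rec X. b.c.((b.X)\{a,c} + (0 + X + (0 + X)))))) :: =b=> s1, =b=> s3
  s3 = (rec X. b.c.((b.X)\{a,c} + (0 + X + (0 + X))))\{a,c} :: =b=> s4
  s4 = (c.((b.(rec X. b.c.((b.X)\{a,c} + (0 + X + (0 + X)))))\{a,c} + (0 + (rec X. b.c.((b.X)\{a,c} + (0 + X + (0 + X)))) + (0 + (rec X. b.c.((b.X)\{a,c} + (0 + X + (0 + X))))))))\{a,c} :: (no moves)
Reachable graph of Q (5 states):
  t0 = (rec X. b.c.((b.X)\{a,c} + (0 + X + (0 + X)))) + 0 :: =b=> t1
  t1 = c.((b.(rec X. b.c.((b.X)\{a,c} + (0 + X + (0 + X)))))\{a,c} + (0 + (rec X. b.c.((b.X)\{a,c} + (0 + X + (0 + X)))) + (0 + (rec X. b.c.((b.X)\{a,c} + (0 + X + (0 + X))))))) :: =c=> t2
  t2 = (b.(rec X. b.c.((b.X)\{a,c} + (0 + X + (0 + X)))))\{a,c} + (0 + (rec X. b.c.((b.X)\{a,c} + (0 + X + (0 + X)))) + (0 + (rec X. b.c.((b.X)\{a,c} + (0 + X + (0 + X)))))) :: =b=> t1, =b=> t3
  t3 = (rec X. b.c.((b.X)\{a,c} + (0 + X + (0 + X))))\{a,c} :: =b=> t4
  t4 = (c.((b.(rec X. b.c.((b.X)\{a,c} + (0 + X + (0 + X)))))\{a,c} + (0 + (rec X. b.c.((b.X)\{a,c} + (0 + X + (0 + X)))) + (0 + (rec X. b.c.((b.X)\{a,c} + (0 + X + (0 + X))))))))\{a,c} :: (no moves)
Partition-refinement fixed point:
  B0 = {s0, t0}
  B1 = {s1, t1}
  B2 = {s2, t2}
  B3 = {s3, t3}
  B4 = {s4, t4}
s0 ∈ B0, t0 ∈ B0 → same block
Bisimilar ⇒ trace-equivalent.

traces(P) = traces(Q)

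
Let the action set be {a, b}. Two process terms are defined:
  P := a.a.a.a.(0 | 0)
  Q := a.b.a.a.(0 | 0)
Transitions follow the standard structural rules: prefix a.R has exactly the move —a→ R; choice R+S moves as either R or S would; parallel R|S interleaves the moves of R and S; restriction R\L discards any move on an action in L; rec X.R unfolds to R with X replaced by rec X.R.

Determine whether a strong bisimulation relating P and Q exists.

Reachable graph of P (5 states):
  u0 = a.a.a.a.(0 | 0) | =a=> u1
  u1 = a.a.a.(0 | 0) | =a=> u2
  u2 = a.a.(0 | 0) | =a=> u3
  u3 = a.(0 | 0) | =a=> u4
  u4 = 0 | 0 | deadlocked
Reachable graph of Q (5 states):
  v0 = a.b.a.a.(0 | 0) | =a=> v1
  v1 = b.a.a.(0 | 0) | =b=> v2
  v2 = a.a.(0 | 0) | =a=> v3
  v3 = a.(0 | 0) | =a=> v4
  v4 = 0 | 0 | deadlocked
Coarsest stable partition (strong bisimilarity classes):
  B0 = {u0}
  B1 = {u1}
  B2 = {u2, v2}
  B3 = {u3, v3}
  B4 = {u4, v4}
  B5 = {v0}
  B6 = {v1}
u0 ∈ B0, v0 ∈ B5 → different blocks

P ≁ Q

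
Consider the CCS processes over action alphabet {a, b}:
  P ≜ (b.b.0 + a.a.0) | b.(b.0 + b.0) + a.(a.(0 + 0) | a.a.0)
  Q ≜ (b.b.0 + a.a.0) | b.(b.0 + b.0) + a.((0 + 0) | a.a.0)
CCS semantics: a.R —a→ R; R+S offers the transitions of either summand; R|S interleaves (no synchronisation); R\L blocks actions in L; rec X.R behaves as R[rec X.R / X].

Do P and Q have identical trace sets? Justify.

P's transition system — 18 states:
  u0 = (b.b.0 + a.a.0) | b.(b.0 + b.0) + a.(a.(0 + 0) | a.a.0) ⊢ =a=> u1, =a=> u2, =b=> u3, =b=> u4
  u1 = a.(0 + 0) | a.a.0 ⊢ =a=> u5, =a=> u6
  u2 = a.0 | b.(b.0 + b.0) ⊢ =a=> u7, =b=> u8
  u3 = (b.b.0 + a.a.0) | (b.0 + b.0) ⊢ =a=> u8, =b=> u10, =b=> u9
  u4 = b.0 | b.(b.0 + b.0) ⊢ =b=> u10, =b=> u7
  u5 = (0 + 0) | a.a.0 ⊢ =a=> u11
  u6 = a.(0 + 0) | a.0 ⊢ =a=> u11, =a=> u12
  u7 = 0 | b.(b.0 + b.0) ⊢ =b=> u13
  u8 = a.0 | (b.0 + b.0) ⊢ =a=> u13, =b=> u14
  u9 = (b.b.0 + a.a.0) | 0 ⊢ =a=> u14, =b=> u15
  u10 = b.0 | (b.0 + b.0) ⊢ =b=> u13, =b=> u15
  u11 = (0 + 0) | a.0 ⊢ =a=> u16
  u12 = a.(0 + 0) | 0 ⊢ =a=> u16
  u13 = 0 | (b.0 + b.0) ⊢ =b=> u17
  u14 = a.0 | 0 ⊢ =a=> u17
  u15 = b.0 | 0 ⊢ =b=> u17
  u16 = (0 + 0) | 0 ⊢ ·
  u17 = 0 | 0 ⊢ ·
Q's transition system — 15 states:
  v0 = (b.b.0 + a.a.0) | b.(b.0 + b.0) + a.((0 + 0) | a.a.0) ⊢ =a=> v1, =a=> v2, =b=> v3, =b=> v4
  v1 = (0 + 0) | a.a.0 ⊢ =a=> v5
  v2 = a.0 | b.(b.0 + b.0) ⊢ =a=> v6, =b=> v7
  v3 = (b.b.0 + a.a.0) | (b.0 + b.0) ⊢ =a=> v7, =b=> v8, =b=> v9
  v4 = b.0 | b.(b.0 + b.0) ⊢ =b=> v6, =b=> v9
  v5 = (0 + 0) | a.0 ⊢ =a=> v10
  v6 = 0 | b.(b.0 + b.0) ⊢ =b=> v11
  v7 = a.0 | (b.0 + b.0) ⊢ =a=> v11, =b=> v12
  v8 = (b.b.0 + a.a.0) | 0 ⊢ =a=> v12, =b=> v13
  v9 = b.0 | (b.0 + b.0) ⊢ =b=> v11, =b=> v13
  v10 = (0 + 0) | 0 ⊢ ·
  v11 = 0 | (b.0 + b.0) ⊢ =b=> v14
  v12 = a.0 | 0 ⊢ =a=> v14
  v13 = b.0 | 0 ⊢ =b=> v14
  v14 = 0 | 0 ⊢ ·
Executing aaaa from P (initial set {u0}):
  after a @ step 1: {u1, u2}
  after a @ step 2: {u5, u6, u7}
  after a @ step 3: {u11, u12}
  after a @ step 4: {u16}
  — P admits the full trace.
Executing aaaa from Q (initial set {v0}):
  after a @ step 1: {v1, v2}
  after a @ step 2: {v5, v6}
  after a @ step 3: {v10}
  after a @ step 4: ∅ (Q stuck)

trace-distinct — witness ⟨aaaa⟩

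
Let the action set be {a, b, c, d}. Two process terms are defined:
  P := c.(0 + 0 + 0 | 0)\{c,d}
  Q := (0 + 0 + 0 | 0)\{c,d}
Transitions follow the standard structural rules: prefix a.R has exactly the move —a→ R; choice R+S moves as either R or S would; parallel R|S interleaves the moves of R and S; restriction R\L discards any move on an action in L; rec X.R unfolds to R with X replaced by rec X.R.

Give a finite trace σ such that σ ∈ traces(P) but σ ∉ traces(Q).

LTS(P): 2 reachable states
  p0 = c.(0 + 0 + 0 | 0)\{c,d} :: =c=> p1
  p1 = (0 + 0 + 0 | 0)\{c,d} :: ·
LTS(Q): 1 reachable states
  q0 = (0 + 0 + 0 | 0)\{c,d} :: ·
Executing c from P (initial set {p0}):
  step 1 (c): {p1}
  — P admits the full trace.
Executing c from Q (initial set {q0}):
  step 1 (c): no successor for Q

c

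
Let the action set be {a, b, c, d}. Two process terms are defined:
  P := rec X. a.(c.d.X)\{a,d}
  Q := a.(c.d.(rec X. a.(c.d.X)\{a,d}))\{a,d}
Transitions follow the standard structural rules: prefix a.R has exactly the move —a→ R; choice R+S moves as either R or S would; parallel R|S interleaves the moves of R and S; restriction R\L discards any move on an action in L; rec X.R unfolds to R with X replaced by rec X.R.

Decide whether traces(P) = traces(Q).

Reachable graph of P (3 states):
  m0 = rec X. a.(c.d.X)\{a,d} → --a--▸ m1
  m1 = (c.d.(rec X. a.(c.d.X)\{a,d}))\{a,d} → --c--▸ m2
  m2 = (d.(rec X. a.(c.d.X)\{a,d}))\{a,d} → stopped
Reachable graph of Q (3 states):
  n0 = a.(c.d.(rec X. a.(c.d.X)\{a,d}))\{a,d} → --a--▸ n1
  n1 = (c.d.(rec X. a.(c.d.X)\{a,d}))\{a,d} → --c--▸ n2
  n2 = (d.(rec X. a.(c.d.X)\{a,d}))\{a,d} → stopped
Bisimilarity quotient blocks:
  B0 = {m0, n0}
  B1 = {m1, n1}
  B2 = {m2, n2}
m0 ∈ B0, n0 ∈ B0 → same block
Bisimilar ⇒ trace-equivalent.

traces(P) = traces(Q)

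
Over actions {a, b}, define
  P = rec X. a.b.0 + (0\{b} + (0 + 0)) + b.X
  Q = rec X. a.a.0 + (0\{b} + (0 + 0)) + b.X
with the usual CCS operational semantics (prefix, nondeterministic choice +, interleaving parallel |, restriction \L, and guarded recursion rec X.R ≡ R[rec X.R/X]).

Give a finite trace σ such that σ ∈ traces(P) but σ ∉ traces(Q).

LTS(P): 3 reachable states
  u0 = rec X. a.b.0 + (0\{b} + (0 + 0)) + b.X | —a→ u1, —b→ u0
  u1 = b.0 | —b→ u2
  u2 = 0 | stopped
LTS(Q): 3 reachable states
  v0 = rec X. a.a.0 + (0\{b} + (0 + 0)) + b.X | —a→ v1, —b→ v0
  v1 = a.0 | —a→ v2
  v2 = 0 | stopped
Executing ab from P (initial set {u0}):
  step 1 (a): {u1}
  step 2 (b): {u2}
  — P admits the full trace.
Executing ab from Q (initial set {v0}):
  step 1 (a): {v1}
  step 2 (b): no successor for Q

ab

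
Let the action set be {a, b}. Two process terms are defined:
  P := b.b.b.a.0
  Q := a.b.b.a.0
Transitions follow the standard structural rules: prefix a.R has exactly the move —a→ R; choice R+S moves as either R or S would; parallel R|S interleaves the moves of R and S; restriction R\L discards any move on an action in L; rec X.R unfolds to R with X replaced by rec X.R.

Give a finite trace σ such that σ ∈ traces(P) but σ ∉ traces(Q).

b

P's transition system — 5 states:
  u0 = b.b.b.a.0 has moves —b→ u1
  u1 = b.b.a.0 has moves —b→ u2
  u2 = b.a.0 has moves —b→ u3
  u3 = a.0 has moves —a→ u4
  u4 = 0 has moves (no moves)
Q's transition system — 5 states:
  v0 = a.b.b.a.0 has moves —a→ v1
  v1 = b.b.a.0 has moves —b→ v2
  v2 = b.a.0 has moves —b→ v3
  v3 = a.0 has moves —a→ v4
  v4 = 0 has moves (no moves)
Trace ⟨b⟩ through P, begin at {u0}:
  step 1 (b): {u1}
  ✓ P
Trace ⟨b⟩ through Q, begin at {v0}:
  step 1 (b): ∅ (Q stuck)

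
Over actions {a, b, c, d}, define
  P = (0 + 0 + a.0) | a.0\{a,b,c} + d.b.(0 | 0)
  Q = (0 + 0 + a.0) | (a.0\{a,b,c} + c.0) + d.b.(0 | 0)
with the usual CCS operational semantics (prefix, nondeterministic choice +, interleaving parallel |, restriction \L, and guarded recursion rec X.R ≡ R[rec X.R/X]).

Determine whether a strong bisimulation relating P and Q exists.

P ≁ Q

Reachable graph of P (6 states):
  u0 = (0 + 0 + a.0) | a.0\{a,b,c} + d.b.(0 | 0) | —a→ u1, —a→ u2, —d→ u3
  u1 = (0 + 0 + a.0) | 0\{a,b,c} | —a→ u4
  u2 = 0 | a.0\{a,b,c} | —a→ u4
  u3 = b.(0 | 0) | —b→ u5
  u4 = 0 | 0\{a,b,c} | deadlocked
  u5 = 0 | 0 | deadlocked
Reachable graph of Q (7 states):
  v0 = (0 + 0 + a.0) | (a.0\{a,b,c} + c.0) + d.b.(0 | 0) | —a→ v1, —a→ v2, —c→ v3, —d→ v4
  v1 = (0 + 0 + a.0) | 0\{a,b,c} | —a→ v5
  v2 = 0 | (a.0\{a,b,c} + c.0) | —a→ v5, —c→ v6
  v3 = (0 + 0 + a.0) | 0 | —a→ v6
  v4 = b.(0 | 0) | —b→ v6
  v5 = 0 | 0\{a,b,c} | deadlocked
  v6 = 0 | 0 | deadlocked
Coarsest stable partition (strong bisimilarity classes):
  B0 = {u0}
  B1 = {u3, v4}
  B2 = {u4, u5, v5, v6}
  B3 = {u1, u2, v1, v3}
  B4 = {v0}
  B5 = {v2}
u0 ∈ B0, v0 ∈ B4 → different blocks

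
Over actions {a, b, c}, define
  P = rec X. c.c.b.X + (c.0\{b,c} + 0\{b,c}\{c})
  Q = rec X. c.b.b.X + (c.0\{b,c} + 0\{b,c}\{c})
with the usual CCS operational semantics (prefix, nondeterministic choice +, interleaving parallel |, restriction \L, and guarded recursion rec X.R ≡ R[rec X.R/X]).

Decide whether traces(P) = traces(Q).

traces(P) ≠ traces(Q) — witness ⟨cc⟩

LTS(P): 4 reachable states
  u0 = rec X. c.c.b.X + (c.0\{b,c} + 0\{b,c}\{c}) has moves ··c··> u1, ··c··> u2
  u1 = 0\{b,c} has moves stopped
  u2 = c.b.(rec X. c.c.b.X + (c.0\{b,c} + 0\{b,c}\{c})) has moves ··c··> u3
  u3 = b.(rec X. c.c.b.X + (c.0\{b,c} + 0\{b,c}\{c})) has moves ··b··> u0
LTS(Q): 4 reachable states
  v0 = rec X. c.b.b.X + (c.0\{b,c} + 0\{b,c}\{c}) has moves ··c··> v1, ··c··> v2
  v1 = 0\{b,c} has moves stopped
  v2 = b.b.(rec X. c.b.b.X + (c.0\{b,c} + 0\{b,c}\{c})) has moves ··b··> v3
  v3 = b.(rec X. c.b.b.X + (c.0\{b,c} + 0\{b,c}\{c})) has moves ··b··> v0
Trace ⟨cc⟩ through P, begin at {u0}:
  step 1 (c): {u1, u2}
  step 2 (c): {u3}
  ✓ P
Trace ⟨cc⟩ through Q, begin at {v0}:
  step 1 (c): {v1, v2}
  step 2 (c): ∅  — Q cannot continue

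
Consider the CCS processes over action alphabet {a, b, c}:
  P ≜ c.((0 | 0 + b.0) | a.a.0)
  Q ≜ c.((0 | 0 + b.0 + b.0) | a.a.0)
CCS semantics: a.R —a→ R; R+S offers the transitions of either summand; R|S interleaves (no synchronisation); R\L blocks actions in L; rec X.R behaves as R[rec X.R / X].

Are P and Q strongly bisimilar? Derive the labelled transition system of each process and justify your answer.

bisimilar

P's transition system — 7 states:
  s0 = c.((0 | 0 + b.0) | a.a.0) | -c-> s1
  s1 = (0 | 0 + b.0) | a.a.0 | -a-> s2, -b-> s3
  s2 = (0 | 0 + b.0) | a.0 | -a-> s4, -b-> s5
  s3 = 0 | a.a.0 | -a-> s5
  s4 = (0 | 0 + b.0) | 0 | -b-> s6
  s5 = 0 | a.0 | -a-> s6
  s6 = 0 | 0 | (no moves)
Q's transition system — 7 states:
  t0 = c.((0 | 0 + b.0 + b.0) | a.a.0) | -c-> t1
  t1 = (0 | 0 + b.0 + b.0) | a.a.0 | -a-> t2, -b-> t3
  t2 = (0 | 0 + b.0 + b.0) | a.0 | -a-> t4, -b-> t5
  t3 = 0 | a.a.0 | -a-> t5
  t4 = (0 | 0 + b.0 + b.0) | 0 | -b-> t6
  t5 = 0 | a.0 | -a-> t6
  t6 = 0 | 0 | (no moves)
Partition-refinement fixed point:
  B0 = {s0, t0}
  B1 = {s1, t1}
  B2 = {s2, t2}
  B3 = {s4, t4}
  B4 = {s6, t6}
  B5 = {s5, t5}
  B6 = {s3, t3}
s0 ∈ B0, t0 ∈ B0 → same block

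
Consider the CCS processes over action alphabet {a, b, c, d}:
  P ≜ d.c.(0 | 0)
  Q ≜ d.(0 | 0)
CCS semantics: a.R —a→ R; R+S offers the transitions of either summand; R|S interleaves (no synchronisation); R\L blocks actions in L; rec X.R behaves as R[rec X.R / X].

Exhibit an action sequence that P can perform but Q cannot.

P's transition system — 3 states:
  p0 = d.c.(0 | 0) → -d-> p1
  p1 = c.(0 | 0) → -c-> p2
  p2 = 0 | 0 → ∅
Q's transition system — 2 states:
  q0 = d.(0 | 0) → -d-> q1
  q1 = 0 | 0 → ∅
Run σ = ⟨dc⟩ on P: start {p0}
  [1] d ⇒ {p1}
  [2] c ⇒ {p2}
  P completes σ.
Run σ = ⟨dc⟩ on Q: start {q0}
  [1] d ⇒ {q1}
  [2] c ⇒ ∅  — Q cannot continue

dc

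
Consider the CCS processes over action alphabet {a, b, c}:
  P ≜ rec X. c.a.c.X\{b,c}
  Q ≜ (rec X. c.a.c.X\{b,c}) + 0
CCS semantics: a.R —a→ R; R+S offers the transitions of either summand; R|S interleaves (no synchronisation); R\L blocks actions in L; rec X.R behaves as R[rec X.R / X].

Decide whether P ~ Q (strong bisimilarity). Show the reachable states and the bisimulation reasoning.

YES

Reachable graph of P (4 states):
  s0 = rec X. c.a.c.X\{b,c} has moves ··c··> s1
  s1 = a.c.(rec X. c.a.c.X\{b,c})\{b,c} has moves ··a··> s2
  s2 = c.(rec X. c.a.c.X\{b,c})\{b,c} has moves ··c··> s3
  s3 = (rec X. c.a.c.X\{b,c})\{b,c} has moves deadlocked
Reachable graph of Q (4 states):
  t0 = (rec X. c.a.c.X\{b,c}) + 0 has moves ··c··> t1
  t1 = a.c.(rec X. c.a.c.X\{b,c})\{b,c} has moves ··a··> t2
  t2 = c.(rec X. c.a.c.X\{b,c})\{b,c} has moves ··c··> t3
  t3 = (rec X. c.a.c.X\{b,c})\{b,c} has moves deadlocked
Coarsest stable partition (strong bisimilarity classes):
  B0 = {s0, t0}
  B1 = {s1, t1}
  B2 = {s2, t2}
  B3 = {s3, t3}
s0 ∈ B0, t0 ∈ B0 → same block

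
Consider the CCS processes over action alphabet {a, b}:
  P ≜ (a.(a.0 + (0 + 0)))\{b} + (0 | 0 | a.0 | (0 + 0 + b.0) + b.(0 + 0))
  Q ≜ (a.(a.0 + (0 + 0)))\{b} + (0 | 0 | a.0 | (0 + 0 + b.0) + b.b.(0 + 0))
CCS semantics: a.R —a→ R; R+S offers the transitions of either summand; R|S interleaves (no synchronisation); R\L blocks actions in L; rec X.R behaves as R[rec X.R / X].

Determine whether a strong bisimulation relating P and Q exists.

P's transition system — 7 states:
  m0 = (a.(a.0 + (0 + 0)))\{b} + (0 | 0 | a.0 | (0 + 0 + b.0) + b.(0 + 0)) | --a--▸ m1, --a--▸ m2, --b--▸ m3, --b--▸ m4
  m1 = (a.0 + (0 + 0))\{b} | --a--▸ m5
  m2 = 0 | 0 | 0 | (0 + 0 + b.0) | --b--▸ m6
  m3 = 0 + 0 | deadlocked
  m4 = 0 | 0 | a.0 | 0 | --a--▸ m6
  m5 = 0\{b} | deadlocked
  m6 = 0 | 0 | 0 | 0 | deadlocked
Q's transition system — 8 states:
  n0 = (a.(a.0 + (0 + 0)))\{b} + (0 | 0 | a.0 | (0 + 0 + b.0) + b.b.(0 + 0)) | --a--▸ n1, --a--▸ n2, --b--▸ n3, --b--▸ n4
  n1 = (a.0 + (0 + 0))\{b} | --a--▸ n5
  n2 = 0 | 0 | 0 | (0 + 0 + b.0) | --b--▸ n6
  n3 = 0 | 0 | a.0 | 0 | --a--▸ n6
  n4 = b.(0 + 0) | --b--▸ n7
  n5 = 0\{b} | deadlocked
  n6 = 0 | 0 | 0 | 0 | deadlocked
  n7 = 0 + 0 | deadlocked
Partition-refinement fixed point:
  B0 = {m0}
  B1 = {m2, n2, n4}
  B2 = {m3, m5, m6, n5, n6, n7}
  B3 = {m1, m4, n1, n3}
  B4 = {n0}
m0 ∈ B0, n0 ∈ B4 → different blocks

not bisimilar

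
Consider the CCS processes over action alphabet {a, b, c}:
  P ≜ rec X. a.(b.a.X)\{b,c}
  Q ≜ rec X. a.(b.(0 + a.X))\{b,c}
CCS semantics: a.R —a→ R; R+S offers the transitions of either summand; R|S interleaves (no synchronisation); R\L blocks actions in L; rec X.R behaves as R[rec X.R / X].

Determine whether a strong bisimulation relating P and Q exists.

YES

LTS(P): 2 reachable states
  m0 = rec X. a.(b.a.X)\{b,c} has moves =a=> m1
  m1 = (b.a.(rec X. a.(b.a.X)\{b,c}))\{b,c} has moves ∅
LTS(Q): 2 reachable states
  n0 = rec X. a.(b.(0 + a.X))\{b,c} has moves =a=> n1
  n1 = (b.(0 + a.(rec X. a.(b.(0 + a.X))\{b,c})))\{b,c} has moves ∅
Partition-refinement fixed point:
  B0 = {m0, n0}
  B1 = {m1, n1}
m0 ∈ B0, n0 ∈ B0 → same block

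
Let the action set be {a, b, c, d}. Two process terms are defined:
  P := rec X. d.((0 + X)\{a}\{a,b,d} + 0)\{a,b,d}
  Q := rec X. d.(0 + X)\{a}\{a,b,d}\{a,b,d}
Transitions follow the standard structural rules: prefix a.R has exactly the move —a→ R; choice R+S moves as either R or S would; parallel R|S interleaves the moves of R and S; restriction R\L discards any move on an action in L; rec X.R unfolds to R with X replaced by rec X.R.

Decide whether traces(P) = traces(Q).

LTS(P): 2 reachable states
  s0 = rec X. d.((0 + X)\{a}\{a,b,d} + 0)\{a,b,d} → ··d··> s1
  s1 = ((0 + (rec X. d.((0 + X)\{a}\{a,b,d} + 0)\{a,b,d}))\{a}\{a,b,d} + 0)\{a,b,d} → ·
LTS(Q): 2 reachable states
  t0 = rec X. d.(0 + X)\{a}\{a,b,d}\{a,b,d} → ··d··> t1
  t1 = (0 + (rec X. d.(0 + X)\{a}\{a,b,d}\{a,b,d}))\{a}\{a,b,d}\{a,b,d} → ·
Bisimilarity quotient blocks:
  B0 = {s0, t0}
  B1 = {s1, t1}
s0 ∈ B0, t0 ∈ B0 → same block
Bisimilar ⇒ trace-equivalent.

trace-equivalent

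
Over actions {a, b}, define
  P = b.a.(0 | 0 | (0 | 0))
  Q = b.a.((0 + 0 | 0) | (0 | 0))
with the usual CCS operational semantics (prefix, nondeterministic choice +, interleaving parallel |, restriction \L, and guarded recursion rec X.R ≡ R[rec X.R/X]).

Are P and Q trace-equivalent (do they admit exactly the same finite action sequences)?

P's transition system — 3 states:
  u0 = b.a.(0 | 0 | (0 | 0)) | ··b··> u1
  u1 = a.(0 | 0 | (0 | 0)) | ··a··> u2
  u2 = 0 | 0 | (0 | 0) | (no moves)
Q's transition system — 3 states:
  v0 = b.a.((0 + 0 | 0) | (0 | 0)) | ··b··> v1
  v1 = a.((0 + 0 | 0) | (0 | 0)) | ··a··> v2
  v2 = (0 + 0 | 0) | (0 | 0) | (no moves)
Coarsest stable partition (strong bisimilarity classes):
  B0 = {u0, v0}
  B1 = {u1, v1}
  B2 = {u2, v2}
u0 ∈ B0, v0 ∈ B0 → same block
Bisimilar ⇒ trace-equivalent.

trace-equivalent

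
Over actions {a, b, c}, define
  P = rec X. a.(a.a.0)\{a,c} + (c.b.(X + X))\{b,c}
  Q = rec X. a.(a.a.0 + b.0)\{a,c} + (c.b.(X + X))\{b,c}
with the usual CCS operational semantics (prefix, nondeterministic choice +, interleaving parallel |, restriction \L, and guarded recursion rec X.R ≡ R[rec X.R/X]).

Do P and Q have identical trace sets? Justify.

LTS(P): 2 reachable states
  s0 = rec X. a.(a.a.0)\{a,c} + (c.b.(X + X))\{b,c} | -a-> s1
  s1 = (a.a.0)\{a,c} | ∅
LTS(Q): 3 reachable states
  t0 = rec X. a.(a.a.0 + b.0)\{a,c} + (c.b.(X + X))\{b,c} | -a-> t1
  t1 = (a.a.0 + b.0)\{a,c} | -b-> t2
  t2 = 0\{a,c} | ∅
Run σ = ⟨ab⟩ on Q: start {t0}
  [1] a ⇒ {t1}
  [2] b ⇒ {t2}
  ✓ Q
Run σ = ⟨ab⟩ on P: start {s0}
  [1] a ⇒ {s1}
  [2] b ⇒ ∅ (P stuck)

trace-distinct — witness ⟨ab⟩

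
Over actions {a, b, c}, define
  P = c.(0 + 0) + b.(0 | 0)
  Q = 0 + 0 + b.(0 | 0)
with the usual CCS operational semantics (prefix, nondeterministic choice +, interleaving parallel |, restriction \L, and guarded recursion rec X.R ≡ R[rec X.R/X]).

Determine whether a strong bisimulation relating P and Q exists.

not bisimilar

P's transition system — 3 states:
  u0 = c.(0 + 0) + b.(0 | 0) ⊢ -b-> u1, -c-> u2
  u1 = 0 | 0 ⊢ ∅
  u2 = 0 + 0 ⊢ ∅
Q's transition system — 2 states:
  v0 = 0 + 0 + b.(0 | 0) ⊢ -b-> v1
  v1 = 0 | 0 ⊢ ∅
Coarsest stable partition (strong bisimilarity classes):
  B0 = {u0}
  B1 = {u1, u2, v1}
  B2 = {v0}
u0 ∈ B0, v0 ∈ B2 → different blocks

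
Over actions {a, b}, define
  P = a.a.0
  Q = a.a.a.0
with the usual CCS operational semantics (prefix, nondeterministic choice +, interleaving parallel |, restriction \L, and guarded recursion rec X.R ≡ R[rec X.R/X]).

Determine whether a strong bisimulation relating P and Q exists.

P ≁ Q

LTS(P): 3 reachable states
  s0 = a.a.0 has moves =a=> s1
  s1 = a.0 has moves =a=> s2
  s2 = 0 has moves ·
LTS(Q): 4 reachable states
  t0 = a.a.a.0 has moves =a=> t1
  t1 = a.a.0 has moves =a=> t2
  t2 = a.0 has moves =a=> t3
  t3 = 0 has moves ·
Coarsest stable partition (strong bisimilarity classes):
  B0 = {s0, t1}
  B1 = {s1, t2}
  B2 = {s2, t3}
  B3 = {t0}
s0 ∈ B0, t0 ∈ B3 → different blocks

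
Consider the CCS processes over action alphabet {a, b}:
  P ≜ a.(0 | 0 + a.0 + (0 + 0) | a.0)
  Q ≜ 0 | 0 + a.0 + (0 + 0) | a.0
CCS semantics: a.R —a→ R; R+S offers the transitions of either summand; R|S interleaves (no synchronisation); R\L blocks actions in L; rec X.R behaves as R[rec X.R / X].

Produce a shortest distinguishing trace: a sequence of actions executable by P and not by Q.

LTS(P): 4 reachable states
  m0 = a.(0 | 0 + a.0 + (0 + 0) | a.0) | —a→ m1
  m1 = 0 | 0 + a.0 + (0 + 0) | a.0 | —a→ m2, —a→ m3
  m2 = (0 + 0) | 0 | ·
  m3 = 0 | ·
LTS(Q): 3 reachable states
  n0 = 0 | 0 + a.0 + (0 + 0) | a.0 | —a→ n1, —a→ n2
  n1 = (0 + 0) | 0 | ·
  n2 = 0 | ·
Executing aa from P (initial set {m0}):
  after a @ step 1: {m1}
  after a @ step 2: {m2, m3}
  ✓ P
Executing aa from Q (initial set {n0}):
  after a @ step 1: {n1, n2}
  after a @ step 2: ∅  — Q cannot continue

aa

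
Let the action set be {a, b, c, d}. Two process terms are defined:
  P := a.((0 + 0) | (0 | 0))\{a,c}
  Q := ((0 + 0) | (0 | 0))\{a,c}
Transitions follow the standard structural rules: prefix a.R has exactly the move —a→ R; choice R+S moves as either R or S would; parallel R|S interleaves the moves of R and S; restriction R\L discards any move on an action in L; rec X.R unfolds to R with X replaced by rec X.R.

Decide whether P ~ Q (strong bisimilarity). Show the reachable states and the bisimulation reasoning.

P ≁ Q

Reachable graph of P (2 states):
  u0 = a.((0 + 0) | (0 | 0))\{a,c} has moves —a→ u1
  u1 = ((0 + 0) | (0 | 0))\{a,c} has moves ∅
Reachable graph of Q (1 states):
  v0 = ((0 + 0) | (0 | 0))\{a,c} has moves ∅
Coarsest stable partition (strong bisimilarity classes):
  B0 = {u0}
  B1 = {u1, v0}
u0 ∈ B0, v0 ∈ B1 → different blocks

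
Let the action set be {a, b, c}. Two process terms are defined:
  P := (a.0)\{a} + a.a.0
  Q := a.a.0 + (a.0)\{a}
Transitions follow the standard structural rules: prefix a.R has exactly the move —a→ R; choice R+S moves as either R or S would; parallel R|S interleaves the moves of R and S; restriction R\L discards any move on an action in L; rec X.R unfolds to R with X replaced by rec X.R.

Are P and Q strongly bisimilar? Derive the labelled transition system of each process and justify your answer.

P ~ Q

LTS(P): 3 reachable states
  p0 = (a.0)\{a} + a.a.0 :: =a=> p1
  p1 = a.0 :: =a=> p2
  p2 = 0 :: ·
LTS(Q): 3 reachable states
  q0 = a.a.0 + (a.0)\{a} :: =a=> q1
  q1 = a.0 :: =a=> q2
  q2 = 0 :: ·
Coarsest stable partition (strong bisimilarity classes):
  B0 = {p0, q0}
  B1 = {p1, q1}
  B2 = {p2, q2}
p0 ∈ B0, q0 ∈ B0 → same block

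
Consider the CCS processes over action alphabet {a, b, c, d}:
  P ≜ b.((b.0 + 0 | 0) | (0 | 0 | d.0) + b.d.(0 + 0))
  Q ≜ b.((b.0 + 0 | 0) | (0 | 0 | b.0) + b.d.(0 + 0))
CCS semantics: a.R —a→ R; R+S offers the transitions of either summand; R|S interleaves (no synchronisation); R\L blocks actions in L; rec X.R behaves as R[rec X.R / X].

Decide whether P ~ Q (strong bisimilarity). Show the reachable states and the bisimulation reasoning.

LTS(P): 7 reachable states
  m0 = b.((b.0 + 0 | 0) | (0 | 0 | d.0) + b.d.(0 + 0)) has moves =b=> m1
  m1 = (b.0 + 0 | 0) | (0 | 0 | d.0) + b.d.(0 + 0) has moves =b=> m2, =b=> m3, =d=> m4
  m2 = 0 | (0 | 0 | d.0) has moves =d=> m5
  m3 = d.(0 + 0) has moves =d=> m6
  m4 = (b.0 + 0 | 0) | (0 | 0 | 0) has moves =b=> m5
  m5 = 0 | (0 | 0 | 0) has moves ∅
  m6 = 0 + 0 has moves ∅
LTS(Q): 7 reachable states
  n0 = b.((b.0 + 0 | 0) | (0 | 0 | b.0) + b.d.(0 + 0)) has moves =b=> n1
  n1 = (b.0 + 0 | 0) | (0 | 0 | b.0) + b.d.(0 + 0) has moves =b=> n2, =b=> n3, =b=> n4
  n2 = (b.0 + 0 | 0) | (0 | 0 | 0) has moves =b=> n5
  n3 = 0 | (0 | 0 | b.0) has moves =b=> n5
  n4 = d.(0 + 0) has moves =d=> n6
  n5 = 0 | (0 | 0 | 0) has moves ∅
  n6 = 0 + 0 has moves ∅
Coarsest stable partition (strong bisimilarity classes):
  B0 = {m0}
  B1 = {m1}
  B2 = {m2, m3, n4}
  B3 = {m5, m6, n5, n6}
  B4 = {m4, n2, n3}
  B5 = {n0}
  B6 = {n1}
m0 ∈ B0, n0 ∈ B5 → different blocks

P ≁ Q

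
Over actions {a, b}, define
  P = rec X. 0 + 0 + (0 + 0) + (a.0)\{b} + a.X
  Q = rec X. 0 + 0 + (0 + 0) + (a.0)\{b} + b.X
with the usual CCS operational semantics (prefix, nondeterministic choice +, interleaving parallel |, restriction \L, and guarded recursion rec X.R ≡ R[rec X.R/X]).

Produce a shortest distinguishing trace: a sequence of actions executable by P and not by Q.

Reachable graph of P (2 states):
  m0 = rec X. 0 + 0 + (0 + 0) + (a.0)\{b} + a.X has moves --a--▸ m0, --a--▸ m1
  m1 = 0\{b} has moves (no moves)
Reachable graph of Q (2 states):
  n0 = rec X. 0 + 0 + (0 + 0) + (a.0)\{b} + b.X has moves --a--▸ n1, --b--▸ n0
  n1 = 0\{b} has moves (no moves)
Executing aa from P (initial set {m0}):
  [1] a ⇒ {m0, m1}
  [2] a ⇒ {m0, m1}
  — P admits the full trace.
Executing aa from Q (initial set {n0}):
  [1] a ⇒ {n1}
  [2] a ⇒ ∅ (Q stuck)

aa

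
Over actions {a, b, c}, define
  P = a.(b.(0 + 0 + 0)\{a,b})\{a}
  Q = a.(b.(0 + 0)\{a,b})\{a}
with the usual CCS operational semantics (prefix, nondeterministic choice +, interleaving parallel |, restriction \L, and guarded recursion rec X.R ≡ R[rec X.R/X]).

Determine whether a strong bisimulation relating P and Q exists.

P ~ Q

Reachable graph of P (3 states):
  p0 = a.(b.(0 + 0 + 0)\{a,b})\{a} :: -a-> p1
  p1 = (b.(0 + 0 + 0)\{a,b})\{a} :: -b-> p2
  p2 = (0 + 0 + 0)\{a,b}\{a} :: (no moves)
Reachable graph of Q (3 states):
  q0 = a.(b.(0 + 0)\{a,b})\{a} :: -a-> q1
  q1 = (b.(0 + 0)\{a,b})\{a} :: -b-> q2
  q2 = (0 + 0)\{a,b}\{a} :: (no moves)
Coarsest stable partition (strong bisimilarity classes):
  B0 = {p0, q0}
  B1 = {p1, q1}
  B2 = {p2, q2}
p0 ∈ B0, q0 ∈ B0 → same block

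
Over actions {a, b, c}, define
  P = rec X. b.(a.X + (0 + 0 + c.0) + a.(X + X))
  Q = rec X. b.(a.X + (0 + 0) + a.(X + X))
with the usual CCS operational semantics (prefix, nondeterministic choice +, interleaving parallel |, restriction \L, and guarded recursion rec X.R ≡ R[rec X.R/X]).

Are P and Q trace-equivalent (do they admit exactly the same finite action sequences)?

LTS(P): 4 reachable states
  p0 = rec X. b.(a.X + (0 + 0 + c.0) + a.(X + X)) :: ··b··> p1
  p1 = a.(rec X. b.(a.X + (0 + 0 + c.0) + a.(X + X))) + (0 + 0 + c.0) + a.((rec X. b.(a.X + (0 + 0 + c.0) + a.(X + X))) + (rec X. b.(a.X + (0 + 0 + c.0) + a.(X + X)))) :: ··a··> p0, ··a··> p2, ··c··> p3
  p2 = (rec X. b.(a.X + (0 + 0 + c.0) + a.(X + X))) + (rec X. b.(a.X + (0 + 0 + c.0) + a.(X + X))) :: ··b··> p1
  p3 = 0 :: (no moves)
LTS(Q): 3 reachable states
  q0 = rec X. b.(a.X + (0 + 0) + a.(X + X)) :: ··b··> q1
  q1 = a.(rec X. b.(a.X + (0 + 0) + a.(X + X))) + (0 + 0) + a.((rec X. b.(a.X + (0 + 0) + a.(X + X))) + (rec X. b.(a.X + (0 + 0) + a.(X + X)))) :: ··a··> q0, ··a··> q2
  q2 = (rec X. b.(a.X + (0 + 0) + a.(X + X))) + (rec X. b.(a.X + (0 + 0) + a.(X + X))) :: ··b··> q1
Executing bc from P (initial set {p0}):
  after b @ step 1: {p1}
  after c @ step 2: {p3}
  P completes σ.
Executing bc from Q (initial set {q0}):
  after b @ step 1: {q1}
  after c @ step 2: no successor for Q

NO — witness ⟨bc⟩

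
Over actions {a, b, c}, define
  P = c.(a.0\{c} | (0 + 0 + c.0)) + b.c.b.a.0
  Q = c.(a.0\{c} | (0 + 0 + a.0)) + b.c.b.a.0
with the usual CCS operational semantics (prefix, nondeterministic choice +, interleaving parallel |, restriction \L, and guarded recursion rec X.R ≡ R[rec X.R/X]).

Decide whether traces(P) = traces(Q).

NO — witness ⟨cc⟩

Reachable graph of P (9 states):
  p0 = c.(a.0\{c} | (0 + 0 + c.0)) + b.c.b.a.0 ⊢ —b→ p1, —c→ p2
  p1 = c.b.a.0 ⊢ —c→ p3
  p2 = a.0\{c} | (0 + 0 + c.0) ⊢ —a→ p4, —c→ p5
  p3 = b.a.0 ⊢ —b→ p6
  p4 = 0\{c} | (0 + 0 + c.0) ⊢ —c→ p7
  p5 = a.0\{c} | 0 ⊢ —a→ p7
  p6 = a.0 ⊢ —a→ p8
  p7 = 0\{c} | 0 ⊢ (no moves)
  p8 = 0 ⊢ (no moves)
Reachable graph of Q (9 states):
  q0 = c.(a.0\{c} | (0 + 0 + a.0)) + b.c.b.a.0 ⊢ —b→ q1, —c→ q2
  q1 = c.b.a.0 ⊢ —c→ q3
  q2 = a.0\{c} | (0 + 0 + a.0) ⊢ —a→ q4, —a→ q5
  q3 = b.a.0 ⊢ —b→ q6
  q4 = 0\{c} | (0 + 0 + a.0) ⊢ —a→ q7
  q5 = a.0\{c} | 0 ⊢ —a→ q7
  q6 = a.0 ⊢ —a→ q8
  q7 = 0\{c} | 0 ⊢ (no moves)
  q8 = 0 ⊢ (no moves)
Executing cc from P (initial set {p0}):
  [1] c ⇒ {p2}
  [2] c ⇒ {p5}
  — P admits the full trace.
Executing cc from Q (initial set {q0}):
  [1] c ⇒ {q2}
  [2] c ⇒ ∅  — Q cannot continue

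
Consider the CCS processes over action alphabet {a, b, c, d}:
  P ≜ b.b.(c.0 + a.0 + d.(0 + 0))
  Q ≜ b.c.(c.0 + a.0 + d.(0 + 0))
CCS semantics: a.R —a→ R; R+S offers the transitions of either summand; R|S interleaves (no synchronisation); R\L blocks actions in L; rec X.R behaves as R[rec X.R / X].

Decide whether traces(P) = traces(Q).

P's transition system — 5 states:
  u0 = b.b.(c.0 + a.0 + d.(0 + 0)) ⊢ ··b··> u1
  u1 = b.(c.0 + a.0 + d.(0 + 0)) ⊢ ··b··> u2
  u2 = c.0 + a.0 + d.(0 + 0) ⊢ ··a··> u3, ··c··> u3, ··d··> u4
  u3 = 0 ⊢ stopped
  u4 = 0 + 0 ⊢ stopped
Q's transition system — 5 states:
  v0 = b.c.(c.0 + a.0 + d.(0 + 0)) ⊢ ··b··> v1
  v1 = c.(c.0 + a.0 + d.(0 + 0)) ⊢ ··c··> v2
  v2 = c.0 + a.0 + d.(0 + 0) ⊢ ··a··> v3, ··c··> v3, ··d··> v4
  v3 = 0 ⊢ stopped
  v4 = 0 + 0 ⊢ stopped
Trace ⟨bb⟩ through P, begin at {u0}:
  after b @ step 1: {u1}
  after b @ step 2: {u2}
  P completes σ.
Trace ⟨bb⟩ through Q, begin at {v0}:
  after b @ step 1: {v1}
  after b @ step 2: ∅ (Q stuck)

traces(P) ≠ traces(Q) — witness ⟨bb⟩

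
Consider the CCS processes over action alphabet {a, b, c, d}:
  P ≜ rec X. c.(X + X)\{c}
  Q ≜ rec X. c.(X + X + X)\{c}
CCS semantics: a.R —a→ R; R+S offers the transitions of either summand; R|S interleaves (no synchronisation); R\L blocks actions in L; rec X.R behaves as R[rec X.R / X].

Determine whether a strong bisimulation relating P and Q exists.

LTS(P): 2 reachable states
  s0 = rec X. c.(X + X)\{c} ⊢ -c-> s1
  s1 = ((rec X. c.(X + X)\{c}) + (rec X. c.(X + X)\{c}))\{c} ⊢ deadlocked
LTS(Q): 2 reachable states
  t0 = rec X. c.(X + X + X)\{c} ⊢ -c-> t1
  t1 = ((rec X. c.(X + X + X)\{c}) + (rec X. c.(X + X + X)\{c}) + (rec X. c.(X + X + X)\{c}))\{c} ⊢ deadlocked
Partition-refinement fixed point:
  B0 = {s0, t0}
  B1 = {s1, t1}
s0 ∈ B0, t0 ∈ B0 → same block

YES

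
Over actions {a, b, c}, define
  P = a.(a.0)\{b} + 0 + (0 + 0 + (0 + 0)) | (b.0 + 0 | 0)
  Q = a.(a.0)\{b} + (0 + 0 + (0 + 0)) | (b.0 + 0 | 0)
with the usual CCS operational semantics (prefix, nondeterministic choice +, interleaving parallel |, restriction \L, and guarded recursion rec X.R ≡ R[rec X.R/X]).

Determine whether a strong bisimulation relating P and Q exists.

YES

Reachable graph of P (4 states):
  s0 = a.(a.0)\{b} + 0 + (0 + 0 + (0 + 0)) | (b.0 + 0 | 0) → —a→ s1, —b→ s2
  s1 = (a.0)\{b} → —a→ s3
  s2 = (0 + 0 + (0 + 0)) | 0 → deadlocked
  s3 = 0\{b} → deadlocked
Reachable graph of Q (4 states):
  t0 = a.(a.0)\{b} + (0 + 0 + (0 + 0)) | (b.0 + 0 | 0) → —a→ t1, —b→ t2
  t1 = (a.0)\{b} → —a→ t3
  t2 = (0 + 0 + (0 + 0)) | 0 → deadlocked
  t3 = 0\{b} → deadlocked
Bisimilarity quotient blocks:
  B0 = {s0, t0}
  B1 = {s1, t1}
  B2 = {s2, s3, t2, t3}
s0 ∈ B0, t0 ∈ B0 → same block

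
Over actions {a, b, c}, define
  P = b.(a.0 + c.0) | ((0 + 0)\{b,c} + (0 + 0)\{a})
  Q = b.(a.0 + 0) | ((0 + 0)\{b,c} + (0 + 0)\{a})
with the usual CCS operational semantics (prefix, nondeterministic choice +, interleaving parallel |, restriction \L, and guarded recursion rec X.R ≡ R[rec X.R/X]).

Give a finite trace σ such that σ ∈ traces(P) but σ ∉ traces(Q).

bc

Reachable graph of P (3 states):
  s0 = b.(a.0 + c.0) | ((0 + 0)\{b,c} + (0 + 0)\{a}) has moves =b=> s1
  s1 = (a.0 + c.0) | ((0 + 0)\{b,c} + (0 + 0)\{a}) has moves =a=> s2, =c=> s2
  s2 = 0 | ((0 + 0)\{b,c} + (0 + 0)\{a}) has moves ·
Reachable graph of Q (3 states):
  t0 = b.(a.0 + 0) | ((0 + 0)\{b,c} + (0 + 0)\{a}) has moves =b=> t1
  t1 = (a.0 + 0) | ((0 + 0)\{b,c} + (0 + 0)\{a}) has moves =a=> t2
  t2 = 0 | ((0 + 0)\{b,c} + (0 + 0)\{a}) has moves ·
Run σ = ⟨bc⟩ on P: start {s0}
  after b @ step 1: {s1}
  after c @ step 2: {s2}
  — P admits the full trace.
Run σ = ⟨bc⟩ on Q: start {t0}
  after b @ step 1: {t1}
  after c @ step 2: ∅  — Q cannot continue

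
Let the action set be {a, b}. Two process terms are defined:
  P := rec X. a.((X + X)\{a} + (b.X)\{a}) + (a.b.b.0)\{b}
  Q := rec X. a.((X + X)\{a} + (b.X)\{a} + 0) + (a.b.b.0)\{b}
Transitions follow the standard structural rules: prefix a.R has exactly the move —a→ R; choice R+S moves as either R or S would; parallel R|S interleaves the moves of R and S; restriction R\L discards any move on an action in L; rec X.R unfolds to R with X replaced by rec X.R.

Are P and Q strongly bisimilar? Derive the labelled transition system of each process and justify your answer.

P ~ Q

LTS(P): 4 reachable states
  u0 = rec X. a.((X + X)\{a} + (b.X)\{a}) + (a.b.b.0)\{b} :: -a-> u1, -a-> u2
  u1 = ((rec X. a.((X + X)\{a} + (b.X)\{a}) + (a.b.b.0)\{b}) + (rec X. a.((X + X)\{a} + (b.X)\{a}) + (a.b.b.0)\{b}))\{a} + (b.(rec X. a.((X + X)\{a} + (b.X)\{a}) + (a.b.b.0)\{b}))\{a} :: -b-> u3
  u2 = (b.b.0)\{b} :: stopped
  u3 = (rec X. a.((X + X)\{a} + (b.X)\{a}) + (a.b.b.0)\{b})\{a} :: stopped
LTS(Q): 4 reachable states
  v0 = rec X. a.((X + X)\{a} + (b.X)\{a} + 0) + (a.b.b.0)\{b} :: -a-> v1, -a-> v2
  v1 = ((rec X. a.((X + X)\{a} + (b.X)\{a} + 0) + (a.b.b.0)\{b}) + (rec X. a.((X + X)\{a} + (b.X)\{a} + 0) + (a.b.b.0)\{b}))\{a} + (b.(rec X. a.((X + X)\{a} + (b.X)\{a} + 0) + (a.b.b.0)\{b}))\{a} + 0 :: -b-> v3
  v2 = (b.b.0)\{b} :: stopped
  v3 = (rec X. a.((X + X)\{a} + (b.X)\{a} + 0) + (a.b.b.0)\{b})\{a} :: stopped
Partition-refinement fixed point:
  B0 = {u0, v0}
  B1 = {u1, v1}
  B2 = {u2, u3, v2, v3}
u0 ∈ B0, v0 ∈ B0 → same block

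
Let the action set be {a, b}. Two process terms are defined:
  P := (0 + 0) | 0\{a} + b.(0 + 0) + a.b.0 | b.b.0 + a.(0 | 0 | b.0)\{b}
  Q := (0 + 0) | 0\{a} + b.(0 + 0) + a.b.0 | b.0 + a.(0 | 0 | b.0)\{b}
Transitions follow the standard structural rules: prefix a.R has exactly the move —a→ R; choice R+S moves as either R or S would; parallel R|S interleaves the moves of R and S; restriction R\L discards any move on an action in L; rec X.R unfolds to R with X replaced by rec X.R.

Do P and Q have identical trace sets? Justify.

trace-distinct — witness ⟨bb⟩

P's transition system — 11 states:
  s0 = (0 + 0) | 0\{a} + b.(0 + 0) + a.b.0 | b.b.0 + a.(0 | 0 | b.0)\{b} has moves =a=> s1, =a=> s2, =b=> s3, =b=> s4
  s1 = (0 | 0 | b.0)\{b} has moves ·
  s2 = b.0 | b.b.0 has moves =b=> s5, =b=> s6
  s3 = 0 + 0 has moves ·
  s4 = a.b.0 | b.0 has moves =a=> s6, =b=> s7
  s5 = 0 | b.b.0 has moves =b=> s8
  s6 = b.0 | b.0 has moves =b=> s8, =b=> s9
  s7 = a.b.0 | 0 has moves =a=> s9
  s8 = 0 | b.0 has moves =b=> s10
  s9 = b.0 | 0 has moves =b=> s10
  s10 = 0 | 0 has moves ·
Q's transition system — 8 states:
  t0 = (0 + 0) | 0\{a} + b.(0 + 0) + a.b.0 | b.0 + a.(0 | 0 | b.0)\{b} has moves =a=> t1, =a=> t2, =b=> t3, =b=> t4
  t1 = (0 | 0 | b.0)\{b} has moves ·
  t2 = b.0 | b.0 has moves =b=> t5, =b=> t6
  t3 = 0 + 0 has moves ·
  t4 = a.b.0 | 0 has moves =a=> t6
  t5 = 0 | b.0 has moves =b=> t7
  t6 = b.0 | 0 has moves =b=> t7
  t7 = 0 | 0 has moves ·
Executing bb from P (initial set {s0}):
  after b @ step 1: {s3, s4}
  after b @ step 2: {s7}
  P completes σ.
Executing bb from Q (initial set {t0}):
  after b @ step 1: {t3, t4}
  after b @ step 2: no successor for Q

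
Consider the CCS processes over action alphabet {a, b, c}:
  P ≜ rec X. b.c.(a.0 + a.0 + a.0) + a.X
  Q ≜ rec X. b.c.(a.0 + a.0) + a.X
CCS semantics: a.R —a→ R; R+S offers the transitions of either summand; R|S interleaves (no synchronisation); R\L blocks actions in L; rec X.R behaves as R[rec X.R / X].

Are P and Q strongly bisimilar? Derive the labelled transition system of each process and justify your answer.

P's transition system — 4 states:
  m0 = rec X. b.c.(a.0 + a.0 + a.0) + a.X ⊢ =a=> m0, =b=> m1
  m1 = c.(a.0 + a.0 + a.0) ⊢ =c=> m2
  m2 = a.0 + a.0 + a.0 ⊢ =a=> m3
  m3 = 0 ⊢ deadlocked
Q's transition system — 4 states:
  n0 = rec X. b.c.(a.0 + a.0) + a.X ⊢ =a=> n0, =b=> n1
  n1 = c.(a.0 + a.0) ⊢ =c=> n2
  n2 = a.0 + a.0 ⊢ =a=> n3
  n3 = 0 ⊢ deadlocked
Partition-refinement fixed point:
  B0 = {m0, n0}
  B1 = {m1, n1}
  B2 = {m2, n2}
  B3 = {m3, n3}
m0 ∈ B0, n0 ∈ B0 → same block

P ~ Q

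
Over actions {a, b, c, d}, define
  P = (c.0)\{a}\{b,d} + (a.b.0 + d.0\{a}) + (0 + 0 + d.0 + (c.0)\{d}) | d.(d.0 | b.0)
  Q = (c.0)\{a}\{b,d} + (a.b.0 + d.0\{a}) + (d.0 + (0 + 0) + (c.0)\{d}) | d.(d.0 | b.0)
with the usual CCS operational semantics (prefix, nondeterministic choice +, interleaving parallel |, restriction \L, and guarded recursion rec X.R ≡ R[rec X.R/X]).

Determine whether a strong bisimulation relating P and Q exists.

LTS(P): 19 reachable states
  p0 = (c.0)\{a}\{b,d} + (a.b.0 + d.0\{a}) + (0 + 0 + d.0 + (c.0)\{d}) | d.(d.0 | b.0) ⊢ —a→ p1, —c→ p2, —c→ p3, —d→ p4, —d→ p5, —d→ p6
  p1 = b.0 ⊢ —b→ p7
  p2 = 0\{a}\{b,d} ⊢ ∅
  p3 = 0\{d} | d.(d.0 | b.0) ⊢ —d→ p8
  p4 = (0 + 0 + d.0 + (c.0)\{d}) | (d.0 | b.0) ⊢ —b→ p9, —c→ p8, —d→ p10, —d→ p11
  p5 = 0 | d.(d.0 | b.0) ⊢ —d→ p11
  p6 = 0\{a} ⊢ ∅
  p7 = 0 ⊢ ∅
  p8 = 0\{d} | (d.0 | b.0) ⊢ —b→ p12, —d→ p13
  p9 = (0 + 0 + d.0 + (c.0)\{d}) | (d.0 | 0) ⊢ —c→ p12, —d→ p14, —d→ p15
  p10 = (0 + 0 + d.0 + (c.0)\{d}) | (0 | b.0) ⊢ —b→ p14, —c→ p13, —d→ p16
  p11 = 0 | (d.0 | b.0) ⊢ —b→ p15, —d→ p16
  p12 = 0\{d} | (d.0 | 0) ⊢ —d→ p17
  p13 = 0\{d} | (0 | b.0) ⊢ —b→ p17
  p14 = (0 + 0 + d.0 + (c.0)\{d}) | (0 | 0) ⊢ —c→ p17, —d→ p18
  p15 = 0 | (d.0 | 0) ⊢ —d→ p18
  p16 = 0 | (0 | b.0) ⊢ —b→ p18
  p17 = 0\{d} | (0 | 0) ⊢ ∅
  p18 = 0 | (0 | 0) ⊢ ∅
LTS(Q): 19 reachable states
  q0 = (c.0)\{a}\{b,d} + (a.b.0 + d.0\{a}) + (d.0 + (0 + 0) + (c.0)\{d}) | d.(d.0 | b.0) ⊢ —a→ q1, —c→ q2, —c→ q3, —d→ q4, —d→ q5, —d→ q6
  q1 = b.0 ⊢ —b→ q7
  q2 = 0\{a}\{b,d} ⊢ ∅
  q3 = 0\{d} | d.(d.0 | b.0) ⊢ —d→ q8
  q4 = (d.0 + (0 + 0) + (c.0)\{d}) | (d.0 | b.0) ⊢ —b→ q9, —c→ q8, —d→ q10, —d→ q11
  q5 = 0 | d.(d.0 | b.0) ⊢ —d→ q11
  q6 = 0\{a} ⊢ ∅
  q7 = 0 ⊢ ∅
  q8 = 0\{d} | (d.0 | b.0) ⊢ —b→ q12, —d→ q13
  q9 = (d.0 + (0 + 0) + (c.0)\{d}) | (d.0 | 0) ⊢ —c→ q12, —d→ q14, —d→ q15
  q10 = (d.0 + (0 + 0) + (c.0)\{d}) | (0 | b.0) ⊢ —b→ q14, —c→ q13, —d→ q16
  q11 = 0 | (d.0 | b.0) ⊢ —b→ q15, —d→ q16
  q12 = 0\{d} | (d.0 | 0) ⊢ —d→ q17
  q13 = 0\{d} | (0 | b.0) ⊢ —b→ q17
  q14 = (d.0 + (0 + 0) + (c.0)\{d}) | (0 | 0) ⊢ —c→ q17, —d→ q18
  q15 = 0 | (d.0 | 0) ⊢ —d→ q18
  q16 = 0 | (0 | b.0) ⊢ —b→ q18
  q17 = 0\{d} | (0 | 0) ⊢ ∅
  q18 = 0 | (0 | 0) ⊢ ∅
Partition-refinement fixed point:
  B0 = {p0, q0}
  B1 = {p3, p5, q3, q5}
  B2 = {p11, p8, q11, q8}
  B3 = {p1, p13, p16, q1, q13, q16}
  B4 = {p17, p18, p2, p6, p7, q17, q18, q2, q6, q7}
  B5 = {p12, p15, q12, q15}
  B6 = {p4, q4}
  B7 = {p10, q10}
  B8 = {p14, q14}
  B9 = {p9, q9}
p0 ∈ B0, q0 ∈ B0 → same block

bisimilar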